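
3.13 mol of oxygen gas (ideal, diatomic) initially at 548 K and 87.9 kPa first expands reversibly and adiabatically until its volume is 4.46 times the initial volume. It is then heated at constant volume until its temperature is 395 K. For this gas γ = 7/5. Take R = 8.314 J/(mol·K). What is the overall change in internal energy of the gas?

-9950 J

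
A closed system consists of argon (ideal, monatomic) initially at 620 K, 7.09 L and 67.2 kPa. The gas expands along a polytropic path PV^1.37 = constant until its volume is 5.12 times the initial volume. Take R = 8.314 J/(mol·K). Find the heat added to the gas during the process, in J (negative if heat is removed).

260 J

n = P₁V₁/(RT₁) = 67.2×7.09/(8.314×620) = 0.0924 mol.
Polytropic n=1.37: T₂ = T₁(V₁/V₂)^(n−1) = 620×(0.195)^0.37 = 339 K; P₂ = P₁(V₁/V₂)^n = 7.17 kPa.
W = (P₁V₁−P₂V₂)/(n−1) = (67.2×7.09−7.17×36.3)/0.37 = 584 J.
ΔU = nCvΔT = 0.0924×12.5×(339−620) = -324 J.
Q = ΔU + W = 260 J.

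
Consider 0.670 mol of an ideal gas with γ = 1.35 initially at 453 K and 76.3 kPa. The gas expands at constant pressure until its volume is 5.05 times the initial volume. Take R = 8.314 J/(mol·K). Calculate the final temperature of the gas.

2290 K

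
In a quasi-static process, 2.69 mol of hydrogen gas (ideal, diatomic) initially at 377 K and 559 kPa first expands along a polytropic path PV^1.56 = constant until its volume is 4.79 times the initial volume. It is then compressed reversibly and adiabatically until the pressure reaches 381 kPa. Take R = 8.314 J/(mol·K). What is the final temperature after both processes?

283 K

V₁ = nRT₁/P₁ = 2.69×8.314×377/559 = 15.1 L.
Step 1 — Polytropic n=1.56: T₂ = T₁(V₁/V₂)^(n−1) = 377×(0.209)^0.56 = 157 K; P₂ = P₁(V₁/V₂)^n = 48.5 kPa.
W = (P₁V₁−P₂V₂)/(n−1) = (559×15.1−48.5×72.2)/0.56 = 8790 J.
ΔU = nCvΔT = 2.69×20.8×(157−377) = -12300 J.
Q = ΔU + W = -3520 J.
State after step 1: P = 48.5 kPa, V = 72.2 L, T = 157 K.
Step 2 — Adiabatic: T₂/T₁ = (P₂/P₁)^((γ−1)/γ) ⇒ T₂ = 157×(7.85)^0.286 = 283 K; V₂ = 16.6 L.
ΔU = nCvΔT = 2.69×20.8×(283−157) = 7030 J.
Q = 0 for an adiabatic process, so W = −ΔU = -7030 J.
Net over both steps: W = 1770 J, Q = -3520 J, ΔU = -5280 J.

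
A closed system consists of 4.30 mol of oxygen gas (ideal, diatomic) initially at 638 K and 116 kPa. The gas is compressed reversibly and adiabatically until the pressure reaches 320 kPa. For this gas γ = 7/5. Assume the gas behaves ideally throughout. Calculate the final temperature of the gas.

853 K

V₁ = nRT₁/P₁ = 4.30×8.314×638/116 = 197 L.
Adiabatic: T₂/T₁ = (P₂/P₁)^((γ−1)/γ) ⇒ T₂ = 638×(2.76)^0.286 = 853 K; V₂ = 95.2 L.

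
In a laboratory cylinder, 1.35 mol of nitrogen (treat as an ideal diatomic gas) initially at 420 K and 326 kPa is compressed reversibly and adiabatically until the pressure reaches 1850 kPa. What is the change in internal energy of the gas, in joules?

7570 J

V₁ = nRT₁/P₁ = 1.35×8.314×420/326 = 14.5 L.
Adiabatic: T₂/T₁ = (P₂/P₁)^((γ−1)/γ) ⇒ T₂ = 420×(5.67)^0.286 = 690 K; V₂ = 4.18 L.
For an ideal gas ΔU = nCvΔT with Cv = (5/2)R = 20.8 J/(mol·K).
ΔU = 1.35×20.8×(690−420) = 7570 J.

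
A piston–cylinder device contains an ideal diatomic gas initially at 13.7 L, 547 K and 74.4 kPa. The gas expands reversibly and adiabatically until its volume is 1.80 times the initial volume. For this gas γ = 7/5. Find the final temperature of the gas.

Adiabatic: TV^(γ−1) = const ⇒ T₂ = 547×(0.556)^0.400 = 432 K; PV^γ = const ⇒ P₂ = 32.7 kPa.

432 K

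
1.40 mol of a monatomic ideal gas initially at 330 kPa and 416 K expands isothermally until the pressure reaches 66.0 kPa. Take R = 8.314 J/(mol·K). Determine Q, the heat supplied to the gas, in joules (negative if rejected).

V₁ = nRT₁/P₁ = 1.40×8.314×416/330 = 14.7 L.
Isothermal: T stays 416 K; PV = const ⇒ V₂ = 73.4 L, P₂ = 66.0 kPa.
ΔU = 0 (ideal gas, T constant).
W = nRT ln(V₂/V₁) = 1.40×8.314×416×ln(5.00) = 7790 J.
Q = ΔU + W = 7790 J.

7790 J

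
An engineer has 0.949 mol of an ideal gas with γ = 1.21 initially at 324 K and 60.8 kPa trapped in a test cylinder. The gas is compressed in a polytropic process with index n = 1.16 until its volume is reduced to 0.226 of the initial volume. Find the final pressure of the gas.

V₁ = nRT₁/P₁ = 0.949×8.314×324/60.8 = 42.0 L.
Polytropic n=1.16: T₂ = T₁(V₁/V₂)^(n−1) = 324×(4.42)^0.16 = 411 K; P₂ = P₁(V₁/V₂)^n = 341 kPa.

341 kPa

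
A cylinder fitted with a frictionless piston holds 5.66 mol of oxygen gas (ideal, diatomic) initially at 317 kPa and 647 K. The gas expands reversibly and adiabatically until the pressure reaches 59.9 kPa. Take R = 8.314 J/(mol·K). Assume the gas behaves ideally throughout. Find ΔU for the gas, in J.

V₁ = nRT₁/P₁ = 5.66×8.314×647/317 = 96.0 L.
Adiabatic: T₂/T₁ = (P₂/P₁)^((γ−1)/γ) ⇒ T₂ = 647×(0.189)^0.286 = 402 K; V₂ = 316 L.
For an ideal gas ΔU = nCvΔT with Cv = (5/2)R = 20.8 J/(mol·K).
ΔU = 5.66×20.8×(402−647) = -28800 J.

-28800 J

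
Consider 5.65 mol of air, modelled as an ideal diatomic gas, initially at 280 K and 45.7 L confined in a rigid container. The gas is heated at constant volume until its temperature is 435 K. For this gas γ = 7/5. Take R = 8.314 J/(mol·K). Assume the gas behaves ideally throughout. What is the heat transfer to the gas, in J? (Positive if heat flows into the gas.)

P₁ = nRT₁/V₁ = 5.65×8.314×280/45.7 = 288 kPa.
Isochoric: V stays 45.7 L; P/T = const ⇒ T₂ = 435 K, P₂ = 447 kPa.
W = 0 (no volume change).
ΔU = nCvΔT = 5.65×20.8×(435−280) = 18200 J.
Q = ΔU = 18200 J.

18200 J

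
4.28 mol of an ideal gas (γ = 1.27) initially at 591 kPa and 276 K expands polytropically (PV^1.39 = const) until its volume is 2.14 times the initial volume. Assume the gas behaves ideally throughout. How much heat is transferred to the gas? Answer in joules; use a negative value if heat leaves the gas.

V₁ = nRT₁/P₁ = 4.28×8.314×276/591 = 16.6 L.
Polytropic n=1.39: T₂ = T₁(V₁/V₂)^(n−1) = 276×(0.467)^0.39 = 205 K; P₂ = P₁(V₁/V₂)^n = 205 kPa.
W = (P₁V₁−P₂V₂)/(n−1) = (591×16.6−205×35.6)/0.39 = 6470 J.
ΔU = nCvΔT = 4.28×30.8×(205−276) = -9340 J.
Q = ΔU + W = -2870 J.

-2870 J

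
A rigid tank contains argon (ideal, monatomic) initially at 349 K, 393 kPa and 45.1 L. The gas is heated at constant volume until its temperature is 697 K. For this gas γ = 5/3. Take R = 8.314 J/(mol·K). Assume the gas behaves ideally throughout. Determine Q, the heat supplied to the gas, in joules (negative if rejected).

26500 J

n = P₁V₁/(RT₁) = 393×45.1/(8.314×349) = 6.11 mol.
Isochoric: V stays 45.1 L; P/T = const ⇒ T₂ = 697 K, P₂ = 785 kPa.
W = 0 (no volume change).
ΔU = nCvΔT = 6.11×12.5×(697−349) = 26500 J.
Q = ΔU = 26500 J.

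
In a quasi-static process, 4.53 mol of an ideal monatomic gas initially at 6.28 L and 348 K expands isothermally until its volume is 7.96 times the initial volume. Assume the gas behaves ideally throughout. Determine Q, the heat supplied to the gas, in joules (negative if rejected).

27200 J

P₁ = nRT₁/V₁ = 4.53×8.314×348/6.28 = 2090 kPa.
Isothermal: T stays 348 K; PV = const ⇒ V₂ = 50.0 L, P₂ = 262 kPa.
ΔU = 0 (ideal gas, T constant).
W = nRT ln(V₂/V₁) = 4.53×8.314×348×ln(7.96) = 27200 J.
Q = ΔU + W = 27200 J.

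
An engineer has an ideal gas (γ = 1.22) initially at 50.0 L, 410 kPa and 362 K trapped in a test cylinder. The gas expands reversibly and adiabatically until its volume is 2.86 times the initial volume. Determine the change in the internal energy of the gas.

n = P₁V₁/(RT₁) = 410×50.0/(8.314×362) = 6.81 mol.
Adiabatic: TV^(γ−1) = const ⇒ T₂ = 362×(0.350)^0.220 = 287 K; PV^γ = const ⇒ P₂ = 114 kPa.
For an ideal gas ΔU = nCvΔT with Cv = R/(γ−1) = 37.8 J/(mol·K).
ΔU = 6.81×37.8×(287−362) = -19200 J.

-19200 J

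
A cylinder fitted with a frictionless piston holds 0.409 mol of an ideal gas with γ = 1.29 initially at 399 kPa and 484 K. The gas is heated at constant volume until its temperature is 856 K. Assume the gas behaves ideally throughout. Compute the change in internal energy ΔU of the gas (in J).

4360 J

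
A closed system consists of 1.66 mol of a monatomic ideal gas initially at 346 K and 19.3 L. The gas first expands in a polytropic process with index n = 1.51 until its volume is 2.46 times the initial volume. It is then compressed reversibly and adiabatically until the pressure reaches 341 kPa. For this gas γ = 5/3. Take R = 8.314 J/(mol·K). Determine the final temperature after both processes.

P₁ = nRT₁/V₁ = 1.66×8.314×346/19.3 = 247 kPa.
Step 1 — Polytropic n=1.51: T₂ = T₁(V₁/V₂)^(n−1) = 346×(0.407)^0.51 = 219 K; P₂ = P₁(V₁/V₂)^n = 63.6 kPa.
W = (P₁V₁−P₂V₂)/(n−1) = (247×19.3−63.6×47.5)/0.51 = 3450 J.
ΔU = nCvΔT = 1.66×12.5×(219−346) = -2640 J.
Q = ΔU + W = 810 J.
State after step 1: P = 63.6 kPa, V = 47.5 L, T = 219 K.
Step 2 — Adiabatic: T₂/T₁ = (P₂/P₁)^((γ−1)/γ) ⇒ T₂ = 219×(5.37)^0.400 = 428 K; V₂ = 17.3 L.
ΔU = nCvΔT = 1.66×12.5×(428−219) = 4340 J.
Q = 0 for an adiabatic process, so W = −ΔU = -4340 J.
Net over both steps: W = -890 J, Q = 810 J, ΔU = 1700 J.

428 K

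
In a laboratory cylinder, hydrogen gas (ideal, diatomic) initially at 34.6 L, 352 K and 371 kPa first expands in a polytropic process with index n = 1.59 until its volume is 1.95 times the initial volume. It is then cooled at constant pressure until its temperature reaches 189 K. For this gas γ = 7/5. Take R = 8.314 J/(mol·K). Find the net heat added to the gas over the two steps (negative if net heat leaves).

n = P₁V₁/(RT₁) = 371×34.6/(8.314×352) = 4.39 mol.
Step 1 — Polytropic n=1.59: T₂ = T₁(V₁/V₂)^(n−1) = 352×(0.513)^0.59 = 237 K; P₂ = P₁(V₁/V₂)^n = 128 kPa.
W = (P₁V₁−P₂V₂)/(n−1) = (371×34.6−128×67.5)/0.59 = 7090 J.
ΔU = nCvΔT = 4.39×20.8×(237−352) = -10500 J.
Q = ΔU + W = -3370 J.
State after step 1: P = 128 kPa, V = 67.5 L, T = 237 K.
Step 2 — Isobaric: P stays 128 kPa; V/T = const ⇒ T₂ = 189 K, V₂ = 53.7 L.
W = PΔV = 128×(53.7−67.5) kPa·L = -1760 J.
ΔU = nCvΔT = 4.39×20.8×(189−237) = -4410 J.
Q = ΔU + W = nCpΔT = -6170 J.
Net over both steps: W = 5320 J, Q = -9540 J, ΔU = -14900 J.

-9540 J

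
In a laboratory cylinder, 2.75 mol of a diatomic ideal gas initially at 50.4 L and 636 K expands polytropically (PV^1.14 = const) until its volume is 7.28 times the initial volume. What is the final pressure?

30.0 kPa

P₁ = nRT₁/V₁ = 2.75×8.314×636/50.4 = 289 kPa.
Polytropic n=1.14: T₂ = T₁(V₁/V₂)^(n−1) = 636×(0.137)^0.14 = 482 K; P₂ = P₁(V₁/V₂)^n = 30.0 kPa.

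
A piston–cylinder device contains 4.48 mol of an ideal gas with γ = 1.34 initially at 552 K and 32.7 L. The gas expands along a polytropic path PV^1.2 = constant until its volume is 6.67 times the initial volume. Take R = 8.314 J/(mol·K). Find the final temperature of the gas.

378 K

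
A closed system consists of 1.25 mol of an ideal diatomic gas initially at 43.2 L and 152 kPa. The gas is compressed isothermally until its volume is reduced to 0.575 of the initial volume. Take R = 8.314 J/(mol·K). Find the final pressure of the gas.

T₁ = P₁V₁/(nR) = 152×43.2/(1.25×8.314) = 632 K.
Isothermal: T stays 632 K; PV = const ⇒ V₂ = 24.8 L, P₂ = 264 kPa.

264 kPa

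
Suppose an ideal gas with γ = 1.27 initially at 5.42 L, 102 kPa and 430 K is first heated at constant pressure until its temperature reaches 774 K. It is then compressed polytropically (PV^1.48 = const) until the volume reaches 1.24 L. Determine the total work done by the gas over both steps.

-3060 J

n = P₁V₁/(RT₁) = 102×5.42/(8.314×430) = 0.155 mol.
Step 1 — Isobaric: P stays 102 kPa; V/T = const ⇒ T₂ = 774 K, V₂ = 9.76 L.
W = PΔV = 102×(9.76−5.42) kPa·L = 442 J.
ΔU = nCvΔT = 0.155×30.8×(774−430) = 1640 J.
Q = ΔU + W = nCpΔT = 2080 J.
State after step 1: P = 102 kPa, V = 9.76 L, T = 774 K.
Step 2 — Polytropic n=1.48: T₂ = T₁(V₁/V₂)^(n−1) = 774×(7.87)^0.48 = 2080 K; P₂ = P₁(V₁/V₂)^n = 2160 kPa.
W = (P₁V₁−P₂V₂)/(n−1) = (102×9.76−2160×1.24)/0.48 = -3510 J.
ΔU = nCvΔT = 0.155×30.8×(2080−774) = 6230 J.
Q = ΔU + W = 2730 J.
Net over both steps: W = -3060 J, Q = 4810 J, ΔU = 7870 J.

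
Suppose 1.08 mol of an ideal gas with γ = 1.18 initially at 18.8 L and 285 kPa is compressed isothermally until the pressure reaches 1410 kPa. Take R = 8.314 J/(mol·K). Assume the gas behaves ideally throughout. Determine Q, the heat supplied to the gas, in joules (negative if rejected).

T₁ = P₁V₁/(nR) = 285×18.8/(1.08×8.314) = 597 K.
Isothermal: T stays 597 K; PV = const ⇒ V₂ = 3.80 L, P₂ = 1410 kPa.
ΔU = 0 (ideal gas, T constant).
W = nRT ln(V₂/V₁) = 1.08×8.314×597×ln(0.202) = -8570 J.
Q = ΔU + W = -8570 J.

-8570 J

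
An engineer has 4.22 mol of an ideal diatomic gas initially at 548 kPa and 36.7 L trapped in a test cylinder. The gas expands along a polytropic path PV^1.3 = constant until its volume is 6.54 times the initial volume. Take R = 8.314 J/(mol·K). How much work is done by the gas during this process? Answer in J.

T₁ = P₁V₁/(nR) = 548×36.7/(4.22×8.314) = 573 K.
Polytropic n=1.3: T₂ = T₁(V₁/V₂)^(n−1) = 573×(0.153)^0.30 = 326 K; P₂ = P₁(V₁/V₂)^n = 47.7 kPa.
W = (P₁V₁−P₂V₂)/(n−1) = (548×36.7−47.7×240)/0.30 = 28900 J.

28900 J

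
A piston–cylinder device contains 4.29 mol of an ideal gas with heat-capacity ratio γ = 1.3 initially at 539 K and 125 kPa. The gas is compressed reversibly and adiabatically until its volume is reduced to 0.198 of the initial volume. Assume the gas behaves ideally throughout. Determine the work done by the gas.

V₁ = nRT₁/P₁ = 4.29×8.314×539/125 = 154 L.
Adiabatic: TV^(γ−1) = const ⇒ T₂ = 539×(5.05)^0.300 = 876 K; PV^γ = const ⇒ P₂ = 1030 kPa.
ΔU = nCvΔT = 4.29×27.7×(876−539) = 40100 J.
Q = 0 for an adiabatic process, so W = −ΔU = -40100 J.

-40100 J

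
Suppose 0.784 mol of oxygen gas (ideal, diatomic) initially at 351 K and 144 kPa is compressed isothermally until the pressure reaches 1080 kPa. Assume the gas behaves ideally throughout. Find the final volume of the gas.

2.12 L

V₁ = nRT₁/P₁ = 0.784×8.314×351/144 = 15.9 L.
Isothermal: T stays 351 K; PV = const ⇒ V₂ = 2.12 L, P₂ = 1080 kPa.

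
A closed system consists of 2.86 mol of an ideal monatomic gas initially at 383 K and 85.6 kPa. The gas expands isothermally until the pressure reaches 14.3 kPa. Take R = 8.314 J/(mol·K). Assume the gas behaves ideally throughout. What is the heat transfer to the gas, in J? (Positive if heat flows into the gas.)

V₁ = nRT₁/P₁ = 2.86×8.314×383/85.6 = 106 L.
Isothermal: T stays 383 K; PV = const ⇒ V₂ = 637 L, P₂ = 14.3 kPa.
ΔU = 0 (ideal gas, T constant).
W = nRT ln(V₂/V₁) = 2.86×8.314×383×ln(5.99) = 16300 J.
Q = ΔU + W = 16300 J.

16300 J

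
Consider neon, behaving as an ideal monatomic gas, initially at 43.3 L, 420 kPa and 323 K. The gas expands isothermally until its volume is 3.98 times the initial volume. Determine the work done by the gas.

25100 J

n = P₁V₁/(RT₁) = 420×43.3/(8.314×323) = 6.77 mol.
Isothermal: T stays 323 K; PV = const ⇒ V₂ = 172 L, P₂ = 106 kPa.
W = nRT ln(V₂/V₁) = 6.77×8.314×323×ln(3.98) = 25100 J.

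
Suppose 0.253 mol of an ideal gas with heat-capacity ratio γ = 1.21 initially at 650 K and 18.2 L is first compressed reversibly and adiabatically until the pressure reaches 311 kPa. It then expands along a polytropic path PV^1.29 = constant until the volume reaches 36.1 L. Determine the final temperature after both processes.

485 K

P₁ = nRT₁/V₁ = 0.253×8.314×650/18.2 = 75.1 kPa.
Step 1 — Adiabatic: T₂/T₁ = (P₂/P₁)^((γ−1)/γ) ⇒ T₂ = 650×(4.14)^0.174 = 832 K; V₂ = 5.63 L.
ΔU = nCvΔT = 0.253×39.6×(832−650) = 1820 J.
Q = 0 for an adiabatic process, so W = −ΔU = -1820 J.
State after step 1: P = 311 kPa, V = 5.63 L, T = 832 K.
Step 2 — Polytropic n=1.29: T₂ = T₁(V₁/V₂)^(n−1) = 832×(0.156)^0.29 = 485 K; P₂ = P₁(V₁/V₂)^n = 28.3 kPa.
W = (P₁V₁−P₂V₂)/(n−1) = (311×5.63−28.3×36.1)/0.29 = 2510 J.
ΔU = nCvΔT = 0.253×39.6×(485−832) = -3470 J.
Q = ΔU + W = -958 J.
Net over both steps: W = 694 J, Q = -958 J, ΔU = -1650 J.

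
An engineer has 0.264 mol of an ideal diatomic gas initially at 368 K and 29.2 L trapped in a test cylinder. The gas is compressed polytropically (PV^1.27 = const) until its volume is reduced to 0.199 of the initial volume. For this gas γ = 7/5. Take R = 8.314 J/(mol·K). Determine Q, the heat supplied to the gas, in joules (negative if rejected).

-531 J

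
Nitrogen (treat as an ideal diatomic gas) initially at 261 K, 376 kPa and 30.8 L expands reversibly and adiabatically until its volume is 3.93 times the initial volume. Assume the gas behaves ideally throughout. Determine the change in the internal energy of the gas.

n = P₁V₁/(RT₁) = 376×30.8/(8.314×261) = 5.34 mol.
Adiabatic: TV^(γ−1) = const ⇒ T₂ = 261×(0.254)^0.400 = 151 K; PV^γ = const ⇒ P₂ = 55.3 kPa.
For an ideal gas ΔU = nCvΔT with Cv = (5/2)R = 20.8 J/(mol·K).
ΔU = 5.34×20.8×(151−261) = -12200 J.

-12200 J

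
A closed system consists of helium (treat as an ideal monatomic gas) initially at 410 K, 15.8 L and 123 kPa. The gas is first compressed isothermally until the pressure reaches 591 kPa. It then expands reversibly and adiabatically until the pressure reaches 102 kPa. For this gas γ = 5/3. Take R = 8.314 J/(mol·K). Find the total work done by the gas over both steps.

-1580 J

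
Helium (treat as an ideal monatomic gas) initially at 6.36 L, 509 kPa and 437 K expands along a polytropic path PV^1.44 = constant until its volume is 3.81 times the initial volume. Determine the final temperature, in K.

Polytropic n=1.44: T₂ = T₁(V₁/V₂)^(n−1) = 437×(0.262)^0.44 = 243 K; P₂ = P₁(V₁/V₂)^n = 74.2 kPa.

243 K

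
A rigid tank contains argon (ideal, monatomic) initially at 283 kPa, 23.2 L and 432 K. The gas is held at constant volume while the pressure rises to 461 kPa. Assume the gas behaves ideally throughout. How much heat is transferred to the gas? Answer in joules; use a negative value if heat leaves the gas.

6190 J

n = P₁V₁/(RT₁) = 283×23.2/(8.314×432) = 1.83 mol.
Isochoric: V stays 23.2 L; P/T = const ⇒ T₂ = 704 K, P₂ = 461 kPa.
W = 0 (no volume change).
ΔU = nCvΔT = 1.83×12.5×(704−432) = 6190 J.
Q = ΔU = 6190 J.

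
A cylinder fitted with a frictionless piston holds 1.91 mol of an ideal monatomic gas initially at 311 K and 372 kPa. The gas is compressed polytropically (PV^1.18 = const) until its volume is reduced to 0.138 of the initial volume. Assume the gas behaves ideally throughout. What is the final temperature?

V₁ = nRT₁/P₁ = 1.91×8.314×311/372 = 13.3 L.
Polytropic n=1.18: T₂ = T₁(V₁/V₂)^(n−1) = 311×(7.25)^0.18 = 444 K; P₂ = P₁(V₁/V₂)^n = 3850 kPa.

444 K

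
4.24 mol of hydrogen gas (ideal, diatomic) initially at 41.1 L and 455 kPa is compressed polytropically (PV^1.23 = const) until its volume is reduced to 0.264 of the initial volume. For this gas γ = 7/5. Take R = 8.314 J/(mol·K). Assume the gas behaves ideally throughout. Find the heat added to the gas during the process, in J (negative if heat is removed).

-12400 J

T₁ = P₁V₁/(nR) = 455×41.1/(4.24×8.314) = 530 K.
Polytropic n=1.23: T₂ = T₁(V₁/V₂)^(n−1) = 530×(3.79)^0.23 = 721 K; P₂ = P₁(V₁/V₂)^n = 2340 kPa.
W = (P₁V₁−P₂V₂)/(n−1) = (455×41.1−2340×10.9)/0.23 = -29100 J.
ΔU = nCvΔT = 4.24×20.8×(721−530) = 16800 J.
Q = ΔU + W = -12400 J.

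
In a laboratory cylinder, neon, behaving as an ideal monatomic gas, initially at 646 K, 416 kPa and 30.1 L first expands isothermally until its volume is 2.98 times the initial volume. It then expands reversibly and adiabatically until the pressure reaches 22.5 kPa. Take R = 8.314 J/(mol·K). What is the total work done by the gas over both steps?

23400 J

n = P₁V₁/(RT₁) = 416×30.1/(8.314×646) = 2.33 mol.
Step 1 — Isothermal: T stays 646 K; PV = const ⇒ V₂ = 89.7 L, P₂ = 140 kPa.
ΔU = 0 (ideal gas, T constant).
W = nRT ln(V₂/V₁) = 2.33×8.314×646×ln(2.98) = 13700 J.
Q = ΔU + W = 13700 J.
State after step 1: P = 140 kPa, V = 89.7 L, T = 646 K.
Step 2 — Adiabatic: T₂/T₁ = (P₂/P₁)^((γ−1)/γ) ⇒ T₂ = 646×(0.161)^0.400 = 311 K; V₂ = 268 L.
ΔU = nCvΔT = 2.33×12.5×(311−646) = -9730 J.
Q = 0 for an adiabatic process, so W = −ΔU = 9730 J.
Net over both steps: W = 23400 J, Q = 13700 J, ΔU = -9730 J.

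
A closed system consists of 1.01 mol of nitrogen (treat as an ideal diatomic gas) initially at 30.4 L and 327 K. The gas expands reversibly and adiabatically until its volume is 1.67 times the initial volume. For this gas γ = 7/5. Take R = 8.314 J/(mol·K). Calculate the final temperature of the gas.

P₁ = nRT₁/V₁ = 1.01×8.314×327/30.4 = 90.3 kPa.
Adiabatic: TV^(γ−1) = const ⇒ T₂ = 327×(0.599)^0.400 = 266 K; PV^γ = const ⇒ P₂ = 44.1 kPa.

266 K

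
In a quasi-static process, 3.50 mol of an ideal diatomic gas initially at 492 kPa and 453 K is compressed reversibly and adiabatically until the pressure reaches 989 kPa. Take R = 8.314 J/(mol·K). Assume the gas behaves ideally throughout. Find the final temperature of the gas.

553 K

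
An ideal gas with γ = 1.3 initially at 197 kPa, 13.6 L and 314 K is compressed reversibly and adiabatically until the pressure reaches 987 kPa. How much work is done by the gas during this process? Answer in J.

-4020 J

n = P₁V₁/(RT₁) = 197×13.6/(8.314×314) = 1.03 mol.
Adiabatic: T₂/T₁ = (P₂/P₁)^((γ−1)/γ) ⇒ T₂ = 314×(5.01)^0.231 = 455 K; V₂ = 3.94 L.
ΔU = nCvΔT = 1.03×27.7×(455−314) = 4020 J.
Q = 0 for an adiabatic process, so W = −ΔU = -4020 J.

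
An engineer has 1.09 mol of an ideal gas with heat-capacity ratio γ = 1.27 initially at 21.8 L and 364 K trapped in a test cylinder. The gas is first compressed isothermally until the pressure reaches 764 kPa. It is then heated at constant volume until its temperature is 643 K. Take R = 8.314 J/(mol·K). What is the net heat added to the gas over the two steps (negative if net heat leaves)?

4020 J

P₁ = nRT₁/V₁ = 1.09×8.314×364/21.8 = 151 kPa.
Step 1 — Isothermal: T stays 364 K; PV = const ⇒ V₂ = 4.32 L, P₂ = 764 kPa.
ΔU = 0 (ideal gas, T constant).
W = nRT ln(V₂/V₁) = 1.09×8.314×364×ln(0.198) = -5340 J.
Q = ΔU + W = -5340 J.
State after step 1: P = 764 kPa, V = 4.32 L, T = 364 K.
Step 2 — Isochoric: V stays 4.32 L; P/T = const ⇒ T₂ = 643 K, P₂ = 1350 kPa.
W = 0 (no volume change).
ΔU = nCvΔT = 1.09×30.8×(643−364) = 9360 J.
Q = ΔU = 9360 J.
Net over both steps: W = -5340 J, Q = 4020 J, ΔU = 9360 J.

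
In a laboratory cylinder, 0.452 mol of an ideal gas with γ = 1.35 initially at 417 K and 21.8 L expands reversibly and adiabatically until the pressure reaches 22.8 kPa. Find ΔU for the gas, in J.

-1150 J

P₁ = nRT₁/V₁ = 0.452×8.314×417/21.8 = 71.9 kPa.
Adiabatic: T₂/T₁ = (P₂/P₁)^((γ−1)/γ) ⇒ T₂ = 417×(0.317)^0.259 = 310 K; V₂ = 51.0 L.
For an ideal gas ΔU = nCvΔT with Cv = R/(γ−1) = 23.8 J/(mol·K).
ΔU = 0.452×23.8×(310−417) = -1150 J.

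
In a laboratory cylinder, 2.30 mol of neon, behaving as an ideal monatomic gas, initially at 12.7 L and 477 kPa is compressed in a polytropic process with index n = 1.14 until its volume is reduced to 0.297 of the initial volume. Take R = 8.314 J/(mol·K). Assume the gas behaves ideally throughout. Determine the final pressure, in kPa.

T₁ = P₁V₁/(nR) = 477×12.7/(2.30×8.314) = 317 K.
Polytropic n=1.14: T₂ = T₁(V₁/V₂)^(n−1) = 317×(3.37)^0.14 = 375 K; P₂ = P₁(V₁/V₂)^n = 1900 kPa.

1900 kPa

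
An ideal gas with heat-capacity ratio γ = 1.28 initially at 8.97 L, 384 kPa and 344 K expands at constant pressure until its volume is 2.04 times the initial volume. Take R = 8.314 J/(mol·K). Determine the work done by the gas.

n = P₁V₁/(RT₁) = 384×8.97/(8.314×344) = 1.20 mol.
Isobaric: P stays 384 kPa; V/T = const ⇒ T₂ = 702 K, V₂ = 18.3 L.
W = PΔV = 384×(18.3−8.97) kPa·L = 3580 J.

3580 J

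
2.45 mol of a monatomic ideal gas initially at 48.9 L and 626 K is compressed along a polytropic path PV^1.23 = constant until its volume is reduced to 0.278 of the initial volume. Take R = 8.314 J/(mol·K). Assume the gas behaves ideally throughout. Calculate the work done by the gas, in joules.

P₁ = nRT₁/V₁ = 2.45×8.314×626/48.9 = 261 kPa.
Polytropic n=1.23: T₂ = T₁(V₁/V₂)^(n−1) = 626×(3.60)^0.23 = 840 K; P₂ = P₁(V₁/V₂)^n = 1260 kPa.
W = (P₁V₁−P₂V₂)/(n−1) = (261×48.9−1260×13.6)/0.23 = -19000 J.

-19000 J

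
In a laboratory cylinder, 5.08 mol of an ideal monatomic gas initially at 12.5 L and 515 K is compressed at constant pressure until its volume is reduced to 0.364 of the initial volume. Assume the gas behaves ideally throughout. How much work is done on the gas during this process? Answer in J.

P₁ = nRT₁/V₁ = 5.08×8.314×515/12.5 = 1740 kPa.
Isobaric: P stays 1740 kPa; V/T = const ⇒ T₂ = 187 K, V₂ = 4.55 L.
W = PΔV = 1740×(4.55−12.5) kPa·L = -13800 J.
Work done on the gas = −W_by = 13800 J.

13800 J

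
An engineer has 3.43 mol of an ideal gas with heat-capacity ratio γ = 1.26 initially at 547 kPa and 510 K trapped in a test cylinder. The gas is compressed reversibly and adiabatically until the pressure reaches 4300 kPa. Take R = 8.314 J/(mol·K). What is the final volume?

V₁ = nRT₁/P₁ = 3.43×8.314×510/547 = 26.6 L.
Adiabatic: T₂/T₁ = (P₂/P₁)^((γ−1)/γ) ⇒ T₂ = 510×(7.86)^0.206 = 780 K; V₂ = 5.18 L.

5.18 L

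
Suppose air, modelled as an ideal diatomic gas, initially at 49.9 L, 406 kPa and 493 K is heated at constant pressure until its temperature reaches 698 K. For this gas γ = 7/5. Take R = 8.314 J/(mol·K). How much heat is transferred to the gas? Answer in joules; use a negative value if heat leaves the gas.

n = P₁V₁/(RT₁) = 406×49.9/(8.314×493) = 4.94 mol.
Isobaric: P stays 406 kPa; V/T = const ⇒ T₂ = 698 K, V₂ = 70.6 L.
W = PΔV = 406×(70.6−49.9) kPa·L = 8420 J.
ΔU = nCvΔT = 4.94×20.8×(698−493) = 21100 J.
Q = ΔU + W = nCpΔT = 29500 J.

29500 J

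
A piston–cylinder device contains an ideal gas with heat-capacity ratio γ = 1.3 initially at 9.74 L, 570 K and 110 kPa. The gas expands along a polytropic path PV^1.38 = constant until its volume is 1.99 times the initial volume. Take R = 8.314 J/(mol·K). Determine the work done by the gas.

649 J

n = P₁V₁/(RT₁) = 110×9.74/(8.314×570) = 0.226 mol.
Polytropic n=1.38: T₂ = T₁(V₁/V₂)^(n−1) = 570×(0.503)^0.38 = 439 K; P₂ = P₁(V₁/V₂)^n = 42.6 kPa.
W = (P₁V₁−P₂V₂)/(n−1) = (110×9.74−42.6×19.4)/0.38 = 649 J.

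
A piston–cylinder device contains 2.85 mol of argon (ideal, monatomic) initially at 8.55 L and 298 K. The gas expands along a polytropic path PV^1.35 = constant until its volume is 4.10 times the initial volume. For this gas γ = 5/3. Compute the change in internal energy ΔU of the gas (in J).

-4130 J

P₁ = nRT₁/V₁ = 2.85×8.314×298/8.55 = 826 kPa.
Polytropic n=1.35: T₂ = T₁(V₁/V₂)^(n−1) = 298×(0.244)^0.35 = 182 K; P₂ = P₁(V₁/V₂)^n = 123 kPa.
For an ideal gas ΔU = nCvΔT with Cv = (3/2)R = 12.5 J/(mol·K).
ΔU = 2.85×12.5×(182−298) = -4130 J.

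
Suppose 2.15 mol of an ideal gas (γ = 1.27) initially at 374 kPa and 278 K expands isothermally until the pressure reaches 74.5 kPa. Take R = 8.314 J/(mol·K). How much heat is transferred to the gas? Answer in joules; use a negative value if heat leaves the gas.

8020 J

V₁ = nRT₁/P₁ = 2.15×8.314×278/374 = 13.3 L.
Isothermal: T stays 278 K; PV = const ⇒ V₂ = 66.7 L, P₂ = 74.5 kPa.
ΔU = 0 (ideal gas, T constant).
W = nRT ln(V₂/V₁) = 2.15×8.314×278×ln(5.02) = 8020 J.
Q = ΔU + W = 8020 J.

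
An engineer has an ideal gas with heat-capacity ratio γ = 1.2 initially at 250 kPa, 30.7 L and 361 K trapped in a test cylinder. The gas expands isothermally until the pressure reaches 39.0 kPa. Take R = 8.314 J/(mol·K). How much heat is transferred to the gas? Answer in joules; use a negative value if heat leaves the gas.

14300 J

n = P₁V₁/(RT₁) = 250×30.7/(8.314×361) = 2.56 mol.
Isothermal: T stays 361 K; PV = const ⇒ V₂ = 197 L, P₂ = 39.0 kPa.
ΔU = 0 (ideal gas, T constant).
W = nRT ln(V₂/V₁) = 2.56×8.314×361×ln(6.41) = 14300 J.
Q = ΔU + W = 14300 J.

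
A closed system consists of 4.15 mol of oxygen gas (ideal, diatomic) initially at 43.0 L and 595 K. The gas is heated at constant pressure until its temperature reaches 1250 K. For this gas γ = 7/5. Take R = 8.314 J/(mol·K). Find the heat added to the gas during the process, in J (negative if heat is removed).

P₁ = nRT₁/V₁ = 4.15×8.314×595/43.0 = 477 kPa.
Isobaric: P stays 477 kPa; V/T = const ⇒ T₂ = 1250 K, V₂ = 90.3 L.
W = PΔV = 477×(90.3−43.0) kPa·L = 22600 J.
ΔU = nCvΔT = 4.15×20.8×(1250−595) = 56500 J.
Q = ΔU + W = nCpΔT = 79100 J.

79100 J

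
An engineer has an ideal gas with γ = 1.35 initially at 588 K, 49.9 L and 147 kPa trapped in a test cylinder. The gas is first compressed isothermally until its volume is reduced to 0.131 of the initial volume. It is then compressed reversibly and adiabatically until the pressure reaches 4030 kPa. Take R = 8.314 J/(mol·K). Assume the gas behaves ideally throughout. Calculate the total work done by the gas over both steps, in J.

-23100 J

n = P₁V₁/(RT₁) = 147×49.9/(8.314×588) = 1.50 mol.
Step 1 — Isothermal: T stays 588 K; PV = const ⇒ V₂ = 6.54 L, P₂ = 1120 kPa.
ΔU = 0 (ideal gas, T constant).
W = nRT ln(V₂/V₁) = 1.50×8.314×588×ln(0.131) = -14900 J.
Q = ΔU + W = -14900 J.
State after step 1: P = 1120 kPa, V = 6.54 L, T = 588 K.
Step 2 — Adiabatic: T₂/T₁ = (P₂/P₁)^((γ−1)/γ) ⇒ T₂ = 588×(3.59)^0.259 = 819 K; V₂ = 2.54 L.
ΔU = nCvΔT = 1.50×23.8×(819−588) = 8240 J.
Q = 0 for an adiabatic process, so W = −ΔU = -8240 J.
Net over both steps: W = -23100 J, Q = -14900 J, ΔU = 8240 J.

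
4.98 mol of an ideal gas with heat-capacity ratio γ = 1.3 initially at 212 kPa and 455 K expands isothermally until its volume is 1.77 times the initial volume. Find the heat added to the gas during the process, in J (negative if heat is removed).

V₁ = nRT₁/P₁ = 4.98×8.314×455/212 = 88.9 L.
Isothermal: T stays 455 K; PV = const ⇒ V₂ = 157 L, P₂ = 120 kPa.
ΔU = 0 (ideal gas, T constant).
W = nRT ln(V₂/V₁) = 4.98×8.314×455×ln(1.77) = 10800 J.
Q = ΔU + W = 10800 J.

10800 J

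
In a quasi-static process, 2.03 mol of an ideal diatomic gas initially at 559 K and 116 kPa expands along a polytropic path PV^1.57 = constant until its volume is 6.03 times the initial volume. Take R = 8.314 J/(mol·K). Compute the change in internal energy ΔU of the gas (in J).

V₁ = nRT₁/P₁ = 2.03×8.314×559/116 = 81.3 L.
Polytropic n=1.57: T₂ = T₁(V₁/V₂)^(n−1) = 559×(0.166)^0.57 = 201 K; P₂ = P₁(V₁/V₂)^n = 6.91 kPa.
For an ideal gas ΔU = nCvΔT with Cv = (5/2)R = 20.8 J/(mol·K).
ΔU = 2.03×20.8×(201−559) = -15100 J.

-15100 J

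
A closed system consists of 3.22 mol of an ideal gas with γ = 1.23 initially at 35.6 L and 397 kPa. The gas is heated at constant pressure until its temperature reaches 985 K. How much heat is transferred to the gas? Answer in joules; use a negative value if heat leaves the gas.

65400 J

T₁ = P₁V₁/(nR) = 397×35.6/(3.22×8.314) = 528 K.
Isobaric: P stays 397 kPa; V/T = const ⇒ T₂ = 985 K, V₂ = 66.4 L.
W = PΔV = 397×(66.4−35.6) kPa·L = 12200 J.
ΔU = nCvΔT = 3.22×36.1×(985−528) = 53200 J.
Q = ΔU + W = nCpΔT = 65400 J.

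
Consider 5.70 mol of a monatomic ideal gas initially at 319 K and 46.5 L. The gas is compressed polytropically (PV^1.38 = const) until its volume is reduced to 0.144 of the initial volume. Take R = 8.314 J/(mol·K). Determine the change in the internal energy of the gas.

P₁ = nRT₁/V₁ = 5.70×8.314×319/46.5 = 325 kPa.
Polytropic n=1.38: T₂ = T₁(V₁/V₂)^(n−1) = 319×(6.94)^0.38 = 666 K; P₂ = P₁(V₁/V₂)^n = 4720 kPa.
For an ideal gas ΔU = nCvΔT with Cv = (3/2)R = 12.5 J/(mol·K).
ΔU = 5.70×12.5×(666−319) = 24700 J.

24700 J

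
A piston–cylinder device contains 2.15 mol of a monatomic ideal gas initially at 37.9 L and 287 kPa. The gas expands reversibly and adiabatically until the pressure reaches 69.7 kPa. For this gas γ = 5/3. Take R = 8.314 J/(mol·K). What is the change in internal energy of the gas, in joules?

-7050 J

T₁ = P₁V₁/(nR) = 287×37.9/(2.15×8.314) = 609 K.
Adiabatic: T₂/T₁ = (P₂/P₁)^((γ−1)/γ) ⇒ T₂ = 609×(0.243)^0.400 = 345 K; V₂ = 88.6 L.
For an ideal gas ΔU = nCvΔT with Cv = (3/2)R = 12.5 J/(mol·K).
ΔU = 2.15×12.5×(345−609) = -7050 J.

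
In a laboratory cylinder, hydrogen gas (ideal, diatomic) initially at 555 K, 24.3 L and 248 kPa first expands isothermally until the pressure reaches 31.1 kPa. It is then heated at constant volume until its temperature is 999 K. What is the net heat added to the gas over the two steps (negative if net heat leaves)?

24600 J

n = P₁V₁/(RT₁) = 248×24.3/(8.314×555) = 1.31 mol.
Step 1 — Isothermal: T stays 555 K; PV = const ⇒ V₂ = 194 L, P₂ = 31.1 kPa.
ΔU = 0 (ideal gas, T constant).
W = nRT ln(V₂/V₁) = 1.31×8.314×555×ln(7.97) = 12500 J.
Q = ΔU + W = 12500 J.
State after step 1: P = 31.1 kPa, V = 194 L, T = 555 K.
Step 2 — Isochoric: V stays 194 L; P/T = const ⇒ T₂ = 999 K, P₂ = 56.0 kPa.
W = 0 (no volume change).
ΔU = nCvΔT = 1.31×20.8×(999−555) = 12100 J.
Q = ΔU = 12100 J.
Net over both steps: W = 12500 J, Q = 24600 J, ΔU = 12100 J.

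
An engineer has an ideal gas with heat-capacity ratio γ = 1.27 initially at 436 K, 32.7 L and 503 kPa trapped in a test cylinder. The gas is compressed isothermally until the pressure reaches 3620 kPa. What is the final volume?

Isothermal: T stays 436 K; PV = const ⇒ V₂ = 4.54 L, P₂ = 3620 kPa.

4.54 L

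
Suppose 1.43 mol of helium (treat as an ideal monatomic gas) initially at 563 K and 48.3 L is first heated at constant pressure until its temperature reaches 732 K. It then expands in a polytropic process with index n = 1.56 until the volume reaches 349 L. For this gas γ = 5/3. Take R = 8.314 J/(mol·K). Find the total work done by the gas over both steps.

11600 J

P₁ = nRT₁/V₁ = 1.43×8.314×563/48.3 = 139 kPa.
Step 1 — Isobaric: P stays 139 kPa; V/T = const ⇒ T₂ = 732 K, V₂ = 62.8 L.
W = PΔV = 139×(62.8−48.3) kPa·L = 2010 J.
ΔU = nCvΔT = 1.43×12.5×(732−563) = 3010 J.
Q = ΔU + W = nCpΔT = 5020 J.
State after step 1: P = 139 kPa, V = 62.8 L, T = 732 K.
Step 2 — Polytropic n=1.56: T₂ = T₁(V₁/V₂)^(n−1) = 732×(0.180)^0.56 = 280 K; P₂ = P₁(V₁/V₂)^n = 9.54 kPa.
W = (P₁V₁−P₂V₂)/(n−1) = (139×62.8−9.54×349)/0.56 = 9590 J.
ΔU = nCvΔT = 1.43×12.5×(280−732) = -8060 J.
Q = ΔU + W = 1530 J.
Net over both steps: W = 11600 J, Q = 6560 J, ΔU = -5040 J.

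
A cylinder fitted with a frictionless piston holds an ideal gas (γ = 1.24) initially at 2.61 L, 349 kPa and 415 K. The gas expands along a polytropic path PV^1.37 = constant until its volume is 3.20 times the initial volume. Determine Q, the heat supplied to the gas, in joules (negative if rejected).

-466 J

n = P₁V₁/(RT₁) = 349×2.61/(8.314×415) = 0.264 mol.
Polytropic n=1.37: T₂ = T₁(V₁/V₂)^(n−1) = 415×(0.312)^0.37 = 270 K; P₂ = P₁(V₁/V₂)^n = 70.9 kPa.
W = (P₁V₁−P₂V₂)/(n−1) = (349×2.61−70.9×8.35)/0.37 = 861 J.
ΔU = nCvΔT = 0.264×34.6×(270−415) = -1330 J.
Q = ΔU + W = -466 J.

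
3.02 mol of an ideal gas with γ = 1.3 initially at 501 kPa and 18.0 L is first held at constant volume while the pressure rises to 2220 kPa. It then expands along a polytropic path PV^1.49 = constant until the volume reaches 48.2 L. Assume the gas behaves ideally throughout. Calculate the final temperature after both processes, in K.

982 K

T₁ = P₁V₁/(nR) = 501×18.0/(3.02×8.314) = 359 K.
Step 1 — Isochoric: V stays 18.0 L; P/T = const ⇒ T₂ = 1590 K, P₂ = 2220 kPa.
W = 0 (no volume change).
ΔU = nCvΔT = 3.02×27.7×(1590−359) = 103000 J.
Q = ΔU = 103000 J.
State after step 1: P = 2220 kPa, V = 18.0 L, T = 1590 K.
Step 2 — Polytropic n=1.49: T₂ = T₁(V₁/V₂)^(n−1) = 1590×(0.373)^0.49 = 982 K; P₂ = P₁(V₁/V₂)^n = 512 kPa.
W = (P₁V₁−P₂V₂)/(n−1) = (2220×18.0−512×48.2)/0.49 = 31200 J.
ΔU = nCvΔT = 3.02×27.7×(982−1590) = -51000 J.
Q = ΔU + W = -19800 J.
Net over both steps: W = 31200 J, Q = 83400 J, ΔU = 52100 J.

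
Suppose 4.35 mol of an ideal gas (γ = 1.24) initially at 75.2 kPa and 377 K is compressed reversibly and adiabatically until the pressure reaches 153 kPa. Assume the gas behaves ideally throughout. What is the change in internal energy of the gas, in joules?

8370 J

V₁ = nRT₁/P₁ = 4.35×8.314×377/75.2 = 181 L.
Adiabatic: T₂/T₁ = (P₂/P₁)^((γ−1)/γ) ⇒ T₂ = 377×(2.03)^0.194 = 433 K; V₂ = 102 L.
For an ideal gas ΔU = nCvΔT with Cv = R/(γ−1) = 34.6 J/(mol·K).
ΔU = 4.35×34.6×(433−377) = 8370 J.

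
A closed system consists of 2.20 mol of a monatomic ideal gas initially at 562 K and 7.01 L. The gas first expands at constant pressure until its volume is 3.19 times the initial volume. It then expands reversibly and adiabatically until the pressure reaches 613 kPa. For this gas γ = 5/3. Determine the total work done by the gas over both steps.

37000 J

P₁ = nRT₁/V₁ = 2.20×8.314×562/7.01 = 1470 kPa.
Step 1 — Isobaric: P stays 1470 kPa; V/T = const ⇒ T₂ = 1790 K, V₂ = 22.4 L.
W = PΔV = 1470×(22.4−7.01) kPa·L = 22500 J.
ΔU = nCvΔT = 2.20×12.5×(1790−562) = 33800 J.
Q = ΔU + W = nCpΔT = 56300 J.
State after step 1: P = 1470 kPa, V = 22.4 L, T = 1790 K.
Step 2 — Adiabatic: T₂/T₁ = (P₂/P₁)^((γ−1)/γ) ⇒ T₂ = 1790×(0.418)^0.400 = 1260 K; V₂ = 37.7 L.
ΔU = nCvΔT = 2.20×12.5×(1260−1790) = -14500 J.
Q = 0 for an adiabatic process, so W = −ΔU = 14500 J.
Net over both steps: W = 37000 J, Q = 56300 J, ΔU = 19300 J.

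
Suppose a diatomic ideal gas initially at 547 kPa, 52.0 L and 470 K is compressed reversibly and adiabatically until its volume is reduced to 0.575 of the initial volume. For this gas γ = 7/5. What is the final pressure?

Adiabatic: TV^(γ−1) = const ⇒ T₂ = 470×(1.74)^0.400 = 586 K; PV^γ = const ⇒ P₂ = 1190 kPa.

1190 kPa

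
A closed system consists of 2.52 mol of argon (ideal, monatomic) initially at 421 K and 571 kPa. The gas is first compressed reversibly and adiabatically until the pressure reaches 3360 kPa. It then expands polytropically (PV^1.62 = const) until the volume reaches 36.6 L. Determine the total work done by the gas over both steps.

6500 J

V₁ = nRT₁/P₁ = 2.52×8.314×421/571 = 15.4 L.
Step 1 — Adiabatic: T₂/T₁ = (P₂/P₁)^((γ−1)/γ) ⇒ T₂ = 421×(5.88)^0.400 = 855 K; V₂ = 5.33 L.
ΔU = nCvΔT = 2.52×12.5×(855−421) = 13700 J.
Q = 0 for an adiabatic process, so W = −ΔU = -13700 J.
State after step 1: P = 3360 kPa, V = 5.33 L, T = 855 K.
Step 2 — Polytropic n=1.62: T₂ = T₁(V₁/V₂)^(n−1) = 855×(0.146)^0.62 = 259 K; P₂ = P₁(V₁/V₂)^n = 148 kPa.
W = (P₁V₁−P₂V₂)/(n−1) = (3360×5.33−148×36.6)/0.62 = 20100 J.
ΔU = nCvΔT = 2.52×12.5×(259−855) = -18700 J.
Q = ΔU + W = 1410 J.
Net over both steps: W = 6500 J, Q = 1410 J, ΔU = -5090 J.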